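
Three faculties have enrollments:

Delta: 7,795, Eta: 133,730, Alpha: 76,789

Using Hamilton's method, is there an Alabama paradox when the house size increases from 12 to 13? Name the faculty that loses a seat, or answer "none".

At 12 seats: Delta 1, Eta 7, Alpha 4.
At 13 seats: Delta 0, Eta 8, Alpha 5.
Delta drops from 1 to 0.

Delta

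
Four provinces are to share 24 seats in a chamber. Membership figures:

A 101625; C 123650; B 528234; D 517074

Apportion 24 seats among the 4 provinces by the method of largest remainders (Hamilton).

A=2, C=2, B=10, D=10

Standard divisor: 1270583 ÷ 24 ≈ 52940.958.
Standard quotas: A 1.9196, C 2.3356, B 9.9778, D 9.7670.
Lower quotas: A 1, C 2, B 9, D 9 (sum 21, leaving 3 seats).
Remainders in descending order: B 0.9778, A 0.9196, D 0.7670, C 0.3356.
Largest remainders: B, A, D receive the extra seats.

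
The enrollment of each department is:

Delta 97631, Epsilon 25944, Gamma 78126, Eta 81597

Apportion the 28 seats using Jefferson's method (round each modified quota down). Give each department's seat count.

Standard divisor 283298/28 ≈ 10117.786; standard quotas: Delta 9.649, Epsilon 2.564, Gamma 7.722, Eta 8.065.
Rounding down gives 9, 2, 7, 8 = 26 seats, so the divisor must be adjusted.
With modified divisor 9400: modified quotas Delta 10.386, Epsilon 2.760, Gamma 8.311, Eta 8.681.
Rounding down: Delta 10, Epsilon 2, Gamma 8, Eta 8 (total 28).

Delta: 10; Epsilon: 2; Gamma: 8; Eta: 8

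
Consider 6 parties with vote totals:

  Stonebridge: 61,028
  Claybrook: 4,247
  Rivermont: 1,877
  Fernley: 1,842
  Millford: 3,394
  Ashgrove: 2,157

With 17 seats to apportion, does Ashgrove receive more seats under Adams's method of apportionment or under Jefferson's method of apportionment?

Adams: Stonebridge 12, Claybrook 1, Rivermont 1, Fernley 1, Millford 1, Ashgrove 1.
Jefferson: Stonebridge 16, Claybrook 1, Rivermont 0, Fernley 0, Millford 0, Ashgrove 0.
Ashgrove gets 1 under Adams and 0 under Jefferson.

Adams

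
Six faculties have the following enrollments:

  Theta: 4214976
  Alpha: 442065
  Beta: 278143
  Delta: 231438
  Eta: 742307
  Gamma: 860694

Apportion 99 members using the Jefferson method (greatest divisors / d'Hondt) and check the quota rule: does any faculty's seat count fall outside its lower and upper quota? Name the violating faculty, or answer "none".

Theta

Standard quotas: Theta 61.640, Alpha 6.465, Beta 4.068, Delta 3.385, Eta 10.856, Gamma 12.587.
Jefferson allocation: Theta 63, Alpha 6, Beta 4, Delta 3, Eta 11, Gamma 12.
Theta has quota 61.640 (lower 61, upper 62) but receives 63 — outside the quota interval.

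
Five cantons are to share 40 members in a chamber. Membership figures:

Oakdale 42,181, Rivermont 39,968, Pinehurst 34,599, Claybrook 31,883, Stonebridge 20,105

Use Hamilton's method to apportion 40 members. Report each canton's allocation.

Oakdale 10, Rivermont 9, Pinehurst 8, Claybrook 8, Stonebridge 5

Standard divisor: 168736 ÷ 40 ≈ 4218.4.
Standard quotas: Oakdale 9.9993, Rivermont 9.4747, Pinehurst 8.2019, Claybrook 7.5581, Stonebridge 4.7660.
Lower quotas: Oakdale 9, Rivermont 9, Pinehurst 8, Claybrook 7, Stonebridge 4 (sum 37, leaving 3 seats).
Remainders in descending order: Oakdale 0.9993, Stonebridge 0.7660, Claybrook 0.5581, Rivermont 0.4747, Pinehurst 0.2019.
Largest remainders: Oakdale, Stonebridge, Claybrook receive the extra seats.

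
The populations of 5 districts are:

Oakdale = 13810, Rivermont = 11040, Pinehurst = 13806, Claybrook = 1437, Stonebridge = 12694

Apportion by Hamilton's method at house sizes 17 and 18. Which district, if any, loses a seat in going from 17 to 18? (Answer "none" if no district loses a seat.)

At 17 seats: Oakdale 4, Rivermont 4, Pinehurst 4, Claybrook 1, Stonebridge 4.
At 18 seats: Oakdale 5, Rivermont 4, Pinehurst 5, Claybrook 0, Stonebridge 4.
Claybrook drops from 1 to 0.

Claybrook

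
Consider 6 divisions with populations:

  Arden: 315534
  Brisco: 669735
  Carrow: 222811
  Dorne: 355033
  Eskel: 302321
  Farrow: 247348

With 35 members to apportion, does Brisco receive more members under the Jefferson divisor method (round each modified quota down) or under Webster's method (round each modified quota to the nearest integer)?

Jefferson: Arden 5, Brisco 12, Carrow 3, Dorne 6, Eskel 5, Farrow 4.
Webster: Arden 5, Brisco 11, Carrow 4, Dorne 6, Eskel 5, Farrow 4.
Brisco gets 12 under Jefferson and 11 under Webster.

Jefferson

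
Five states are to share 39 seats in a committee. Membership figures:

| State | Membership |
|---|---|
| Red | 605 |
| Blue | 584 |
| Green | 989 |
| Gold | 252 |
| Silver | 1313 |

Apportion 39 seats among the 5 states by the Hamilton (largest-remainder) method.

Red=6, Blue=6, Green=10, Gold=3, Silver=14

Total 3743; standard divisor 3743/39 ≈ 95.974.
Standard quotas: Red 6.304, Blue 6.085, Green 10.305, Gold 2.626, Silver 13.681.
Lower quotas: Red 6, Blue 6, Green 10, Gold 2, Silver 13 (sum 37, leaving 2 seats).
Remainders in descending order: Silver 0.681, Gold 0.626, Green 0.305, Red 0.304, Blue 0.085.
The surplus seats go to Silver, Gold.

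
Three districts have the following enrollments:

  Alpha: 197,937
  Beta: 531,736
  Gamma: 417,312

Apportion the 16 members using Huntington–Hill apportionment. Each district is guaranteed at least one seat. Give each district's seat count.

With divisor 73623: modified quotas Alpha 2.689, Beta 7.222, Gamma 5.668.
Geometric-mean thresholds: Alpha √(2·3)=2.449, Beta √(7·8)=7.483, Gamma √(5·6)=5.477.
Each quota rounded against its threshold gives Alpha 3, Beta 7, Gamma 6 (total 16).

Alpha: 3, Beta: 7, Gamma: 6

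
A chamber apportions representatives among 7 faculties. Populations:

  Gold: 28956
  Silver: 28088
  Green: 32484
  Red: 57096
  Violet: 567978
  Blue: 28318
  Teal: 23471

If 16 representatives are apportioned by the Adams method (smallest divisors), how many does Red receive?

1

Standard divisor 766391/16 ≈ 47899.438; standard quotas: Gold 0.605, Silver 0.586, Green 0.678, Red 1.192, Violet 11.858, Blue 0.591, Teal 0.490.
Rounding up gives 1, 1, 1, 2, 12, 1, 1 = 19 seats, so the divisor must be adjusted.
With modified divisor 60100: modified quotas Gold 0.482, Silver 0.467, Green 0.540, Red 0.950, Violet 9.451, Blue 0.471, Teal 0.391.
Rounding up: Gold 1, Silver 1, Green 1, Red 1, Violet 10, Blue 1, Teal 1 (total 16).
Red receives 1.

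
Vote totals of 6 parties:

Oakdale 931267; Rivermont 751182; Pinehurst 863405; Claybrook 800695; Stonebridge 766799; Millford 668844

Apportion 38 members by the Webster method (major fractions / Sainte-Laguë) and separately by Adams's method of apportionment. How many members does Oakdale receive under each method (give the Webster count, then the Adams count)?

Webster: Oakdale 8, Rivermont 6, Pinehurst 7, Claybrook 6, Stonebridge 6, Millford 5.
Adams: Oakdale 7, Rivermont 6, Pinehurst 7, Claybrook 6, Stonebridge 6, Millford 6.
Oakdale gets 8 under Webster and 7 under Adams.

8 and 7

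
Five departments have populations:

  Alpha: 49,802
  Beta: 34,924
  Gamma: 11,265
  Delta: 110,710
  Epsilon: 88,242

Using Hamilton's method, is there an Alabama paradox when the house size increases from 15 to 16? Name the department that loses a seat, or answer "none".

Gamma

At 15 seats: Alpha 2, Beta 2, Gamma 1, Delta 6, Epsilon 4.
At 16 seats: Alpha 3, Beta 2, Gamma 0, Delta 6, Epsilon 5.
Gamma drops from 1 to 0.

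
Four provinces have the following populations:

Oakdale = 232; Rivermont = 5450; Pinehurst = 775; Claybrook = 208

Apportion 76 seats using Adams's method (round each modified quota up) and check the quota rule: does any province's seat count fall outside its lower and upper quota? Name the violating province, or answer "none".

Standard quotas: Oakdale 2.645, Rivermont 62.146, Pinehurst 8.837, Claybrook 2.372.
Adams allocation: Oakdale 3, Rivermont 61, Pinehurst 9, Claybrook 3.
Rivermont has quota 62.146 (lower 62, upper 63) but receives 61 — outside the quota interval.

Rivermont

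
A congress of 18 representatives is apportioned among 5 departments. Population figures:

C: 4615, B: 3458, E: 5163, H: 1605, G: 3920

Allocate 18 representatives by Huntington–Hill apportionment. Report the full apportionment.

C 4, B 3, E 5, H 2, G 4

With divisor 1082: modified quotas C 4.265, B 3.196, E 4.772, H 1.483, G 3.623.
Geometric-mean thresholds: C √(4·5)=4.472, B √(3·4)=3.464, E √(4·5)=4.472, H √(1·2)=1.414, G √(3·4)=3.464.
Each quota rounded against its threshold gives C 4, B 3, E 5, H 2, G 4 (total 18).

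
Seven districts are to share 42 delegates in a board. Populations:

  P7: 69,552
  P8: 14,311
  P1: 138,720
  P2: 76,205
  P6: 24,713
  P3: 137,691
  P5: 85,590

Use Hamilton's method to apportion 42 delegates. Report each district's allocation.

The standard divisor is 546782/42 ≈ 13018.619.
Standard quotas: P7 5.3425, P8 1.0993, P1 10.6555, P2 5.8535, P6 1.8983, P3 10.5765, P5 6.5744.
Lower quotas: P7 5, P8 1, P1 10, P2 5, P6 1, P3 10, P5 6 (sum 38, leaving 4 seats).
Remainders in descending order: P6 0.8983, P2 0.8535, P1 0.6555, P3 0.5765, P5 0.5744, P7 0.3425, P8 0.0993.
Largest remainders: P6, P2, P1, P3 receive the extra seats.

P7 5, P8 1, P1 11, P2 6, P6 2, P3 11, P5 6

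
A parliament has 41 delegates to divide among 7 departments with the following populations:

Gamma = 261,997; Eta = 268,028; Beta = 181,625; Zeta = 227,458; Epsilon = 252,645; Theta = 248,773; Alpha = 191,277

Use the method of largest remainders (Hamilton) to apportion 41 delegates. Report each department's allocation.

Total 1631803; standard divisor 1631803/41 ≈ 39800.073.
Standard quotas: Gamma 6.5828, Eta 6.7344, Beta 4.5634, Zeta 5.7150, Epsilon 6.3479, Theta 6.2506, Alpha 4.8059.
Lower quotas: Gamma 6, Eta 6, Beta 4, Zeta 5, Epsilon 6, Theta 6, Alpha 4 (sum 37, leaving 4 seats).
Remainders in descending order: Alpha 0.8059, Eta 0.7344, Zeta 0.7150, Gamma 0.5828, Beta 0.5634, Epsilon 0.3479, Theta 0.2506.
Largest remainders: Alpha, Eta, Zeta, Gamma receive the extra seats.

Gamma 7, Eta 7, Beta 4, Zeta 6, Epsilon 6, Theta 6, Alpha 5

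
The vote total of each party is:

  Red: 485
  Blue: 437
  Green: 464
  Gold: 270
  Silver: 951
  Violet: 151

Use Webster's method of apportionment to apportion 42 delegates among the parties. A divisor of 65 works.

Red=7, Blue=7, Green=7, Gold=4, Silver=15, Violet=2

With modified divisor 65: modified quotas Red 7.462, Blue 6.723, Green 7.138, Gold 4.154, Silver 14.631, Violet 2.323.
Rounding to the nearest integer: Red 7, Blue 7, Green 7, Gold 4, Silver 15, Violet 2 (total 42).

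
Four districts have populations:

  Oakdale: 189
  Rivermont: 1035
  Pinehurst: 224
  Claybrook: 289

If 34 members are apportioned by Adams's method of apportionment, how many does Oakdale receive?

4

Standard divisor 1737/34 ≈ 51.088; standard quotas: Oakdale 3.699, Rivermont 20.259, Pinehurst 4.385, Claybrook 5.657.
Rounding up gives 4, 21, 5, 6 = 36 seats, so the divisor must be adjusted.
With modified divisor 55: modified quotas Oakdale 3.436, Rivermont 18.818, Pinehurst 4.073, Claybrook 5.255.
Rounding up: Oakdale 4, Rivermont 19, Pinehurst 5, Claybrook 6 (total 34).
Oakdale receives 4.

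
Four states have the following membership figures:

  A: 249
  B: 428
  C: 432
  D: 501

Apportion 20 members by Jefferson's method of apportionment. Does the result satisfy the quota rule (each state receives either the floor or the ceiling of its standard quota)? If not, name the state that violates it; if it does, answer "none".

Standard quotas: A 3.093, B 5.317, C 5.366, D 6.224.
Jefferson allocation: A 3, B 5, C 6, D 6.
Every allocation lies between the lower and upper quota.

none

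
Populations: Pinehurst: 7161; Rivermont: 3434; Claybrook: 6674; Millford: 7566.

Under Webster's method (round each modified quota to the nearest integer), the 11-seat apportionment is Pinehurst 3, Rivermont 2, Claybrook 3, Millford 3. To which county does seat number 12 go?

Priority for the next seat is population ÷ (current seats + 0.5).
Priorities: Pinehurst 2046.000, Rivermont 1373.600, Claybrook 1906.857, Millford 2161.714.
Highest priority: Millford.

Millford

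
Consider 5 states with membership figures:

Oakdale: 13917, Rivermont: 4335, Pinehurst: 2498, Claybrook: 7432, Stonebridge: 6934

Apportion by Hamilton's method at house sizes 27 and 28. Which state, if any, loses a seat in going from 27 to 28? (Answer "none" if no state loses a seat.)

At 27 seats: Oakdale 11, Rivermont 3, Pinehurst 2, Claybrook 6, Stonebridge 5.
At 28 seats: Oakdale 11, Rivermont 3, Pinehurst 2, Claybrook 6, Stonebridge 6.
No state's allocation decreased.

none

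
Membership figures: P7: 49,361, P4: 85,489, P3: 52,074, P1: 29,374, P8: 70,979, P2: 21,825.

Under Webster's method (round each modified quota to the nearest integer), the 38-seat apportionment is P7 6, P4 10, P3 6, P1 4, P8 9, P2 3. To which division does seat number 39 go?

P4

Priority for the next seat is population ÷ (current seats + 0.5).
Priorities: P7 7594.000, P4 8141.810, P3 8011.385, P1 6527.556, P8 7471.474, P2 6235.714.
Highest priority: P4.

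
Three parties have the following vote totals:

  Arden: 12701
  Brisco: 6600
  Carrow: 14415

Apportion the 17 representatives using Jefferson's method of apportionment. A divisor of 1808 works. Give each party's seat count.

Arden=7; Brisco=3; Carrow=7

With modified divisor 1808: modified quotas Arden 7.025, Brisco 3.650, Carrow 7.973.
Rounding down: Arden 7, Brisco 3, Carrow 7 (total 17).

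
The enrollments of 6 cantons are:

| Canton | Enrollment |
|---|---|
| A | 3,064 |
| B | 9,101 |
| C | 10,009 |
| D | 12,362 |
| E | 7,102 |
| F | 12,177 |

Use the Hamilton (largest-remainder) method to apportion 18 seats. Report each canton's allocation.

A 1; B 3; C 3; D 4; E 3; F 4

The standard divisor is 53815/18 ≈ 2989.722.
Standard quotas: A 1.0248, B 3.0441, C 3.3478, D 4.1348, E 2.3755, F 4.0730.
Lower quotas: A 1, B 3, C 3, D 4, E 2, F 4 (sum 17, leaving 1 seat).
Remainders in descending order: E 0.3755, C 0.3478, D 0.1348, F 0.0730, B 0.0441, A 0.0248.
Largest remainder: E receives the extra seat.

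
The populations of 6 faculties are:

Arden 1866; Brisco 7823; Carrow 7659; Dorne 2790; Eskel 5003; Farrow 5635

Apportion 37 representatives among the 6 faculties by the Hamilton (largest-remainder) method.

Arden 2, Brisco 10, Carrow 9, Dorne 3, Eskel 6, Farrow 7

Standard divisor: 30776 ÷ 37 ≈ 831.784.
Standard quotas: Arden 2.2434, Brisco 9.4051, Carrow 9.2079, Dorne 3.3542, Eskel 6.0148, Farrow 6.7746.
Lower quotas: Arden 2, Brisco 9, Carrow 9, Dorne 3, Eskel 6, Farrow 6 (sum 35, leaving 2 seats).
Remainders in descending order: Farrow 0.7746, Brisco 0.4051, Dorne 0.3542, Arden 0.2434, Carrow 0.2079, Eskel 0.0148.
The surplus seats go to Farrow, Brisco.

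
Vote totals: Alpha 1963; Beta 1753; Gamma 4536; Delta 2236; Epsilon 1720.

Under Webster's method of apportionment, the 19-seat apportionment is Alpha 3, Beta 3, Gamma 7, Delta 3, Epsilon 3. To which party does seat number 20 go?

Priority for the next seat is population ÷ (current seats + 0.5).
Priorities: Alpha 560.857, Beta 500.857, Gamma 604.800, Delta 638.857, Epsilon 491.429.
Highest priority: Delta.

Delta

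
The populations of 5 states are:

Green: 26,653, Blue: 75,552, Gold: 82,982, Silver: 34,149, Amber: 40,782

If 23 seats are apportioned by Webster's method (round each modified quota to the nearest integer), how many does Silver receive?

3

Standard divisor 260118/23 ≈ 11309.478; standard quotas: Green 2.357, Blue 6.680, Gold 7.337, Silver 3.020, Amber 3.606.
Rounding to the nearest integer gives Green 2, Blue 7, Gold 7, Silver 3, Amber 4 — total 23, matching the house size, so no adjustment is needed.
Silver receives 3.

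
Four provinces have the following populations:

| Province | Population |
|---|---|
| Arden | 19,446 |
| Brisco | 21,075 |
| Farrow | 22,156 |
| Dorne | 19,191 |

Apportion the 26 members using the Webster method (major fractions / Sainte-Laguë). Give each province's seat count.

Arden: 6, Brisco: 7, Farrow: 7, Dorne: 6

Standard divisor 81868/26 ≈ 3148.769; standard quotas: Arden 6.176, Brisco 6.693, Farrow 7.036, Dorne 6.095.
Rounding to the nearest integer gives Arden 6, Brisco 7, Farrow 7, Dorne 6 — total 26, matching the house size, so no adjustment is needed.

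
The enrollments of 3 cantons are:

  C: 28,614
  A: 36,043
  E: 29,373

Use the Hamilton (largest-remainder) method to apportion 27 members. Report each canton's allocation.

The standard divisor is 94030/27 ≈ 3482.593.
Standard quotas: C 8.2163, A 10.3495, E 8.4342.
Lower quotas: C 8, A 10, E 8 (sum 26, leaving 1 seat).
Remainders in descending order: E 0.4342, A 0.3495, C 0.2163.
Largest remainder: E receives the extra seat.

C=8; A=10; E=9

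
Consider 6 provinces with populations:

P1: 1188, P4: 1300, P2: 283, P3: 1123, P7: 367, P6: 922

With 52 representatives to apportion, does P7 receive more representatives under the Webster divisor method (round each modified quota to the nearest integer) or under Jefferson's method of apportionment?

Webster

Webster: P1 12, P4 13, P2 3, P3 11, P7 4, P6 9.
Jefferson: P1 12, P4 13, P2 3, P3 12, P7 3, P6 9.
P7 gets 4 under Webster and 3 under Jefferson.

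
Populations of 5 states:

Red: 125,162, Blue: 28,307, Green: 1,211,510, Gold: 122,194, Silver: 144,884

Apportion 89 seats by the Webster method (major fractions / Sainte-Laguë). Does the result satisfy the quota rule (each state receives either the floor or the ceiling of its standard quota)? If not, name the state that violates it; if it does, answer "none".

Standard quotas: Red 6.825, Blue 1.544, Green 66.067, Gold 6.664, Silver 7.901.
Webster allocation: Red 7, Blue 2, Green 65, Gold 7, Silver 8.
Green has quota 66.067 (lower 66, upper 67) but receives 65 — outside the quota interval.

Green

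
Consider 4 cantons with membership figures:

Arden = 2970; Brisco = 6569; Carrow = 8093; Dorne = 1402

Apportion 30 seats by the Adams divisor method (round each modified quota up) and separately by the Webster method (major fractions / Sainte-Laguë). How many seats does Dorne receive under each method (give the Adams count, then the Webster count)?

Adams: Arden 5, Brisco 10, Carrow 12, Dorne 3.
Webster: Arden 5, Brisco 10, Carrow 13, Dorne 2.
Dorne gets 3 under Adams and 2 under Webster.

3 and 2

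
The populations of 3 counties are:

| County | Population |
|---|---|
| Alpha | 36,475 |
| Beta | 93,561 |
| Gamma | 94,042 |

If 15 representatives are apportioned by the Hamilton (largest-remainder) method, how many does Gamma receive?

The standard divisor is 224078/15 ≈ 14938.533.
Standard quotas: Alpha 2.4417, Beta 6.2631, Gamma 6.2953.
Lower quotas: Alpha 2, Beta 6, Gamma 6 (sum 14, leaving 1 seat).
Remainders in descending order: Alpha 0.4417, Gamma 0.2953, Beta 0.2631.
The surplus seat goes to Alpha.
Gamma receives 6.

6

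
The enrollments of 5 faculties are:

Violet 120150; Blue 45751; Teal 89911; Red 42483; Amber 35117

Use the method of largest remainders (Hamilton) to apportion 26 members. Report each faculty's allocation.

Total 333412; standard divisor 333412/26 ≈ 12823.538.
Standard quotas: Violet 9.3695, Blue 3.5677, Teal 7.0114, Red 3.3129, Amber 2.7385.
Lower quotas: Violet 9, Blue 3, Teal 7, Red 3, Amber 2 (sum 24, leaving 2 seats).
Remainders in descending order: Amber 0.7385, Blue 0.5677, Violet 0.3695, Red 0.3129, Teal 0.0114.
The surplus seats go to Amber, Blue.

Violet: 9; Blue: 4; Teal: 7; Red: 3; Amber: 3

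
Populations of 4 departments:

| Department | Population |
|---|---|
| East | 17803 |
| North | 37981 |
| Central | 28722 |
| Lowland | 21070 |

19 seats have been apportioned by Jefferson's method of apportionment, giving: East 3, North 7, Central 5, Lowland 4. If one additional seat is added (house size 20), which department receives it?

Central

Priority for the next seat is population ÷ (current seats + 1).
Priorities: East 4450.750, North 4747.625, Central 4787.000, Lowland 4214.000.
Highest priority: Central.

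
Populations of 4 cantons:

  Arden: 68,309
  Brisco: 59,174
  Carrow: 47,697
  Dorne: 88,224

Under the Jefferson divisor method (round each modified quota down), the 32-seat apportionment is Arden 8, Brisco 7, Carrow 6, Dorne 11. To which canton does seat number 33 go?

Priority for the next seat is population ÷ (current seats + 1).
Priorities: Arden 7589.889, Brisco 7396.750, Carrow 6813.857, Dorne 7352.000.
Highest priority: Arden.

Arden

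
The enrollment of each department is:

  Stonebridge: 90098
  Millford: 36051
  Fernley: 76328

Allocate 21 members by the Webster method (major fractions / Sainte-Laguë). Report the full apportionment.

Stonebridge=9; Millford=4; Fernley=8

Standard divisor 202477/21 ≈ 9641.762; standard quotas: Stonebridge 9.345, Millford 3.739, Fernley 7.916.
Rounding to the nearest integer gives Stonebridge 9, Millford 4, Fernley 8 — total 21, matching the house size, so no adjustment is needed.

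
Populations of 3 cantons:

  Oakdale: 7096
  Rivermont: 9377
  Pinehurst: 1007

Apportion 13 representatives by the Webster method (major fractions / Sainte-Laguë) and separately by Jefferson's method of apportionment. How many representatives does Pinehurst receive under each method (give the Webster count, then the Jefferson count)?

1 and 0

Webster: Oakdale 5, Rivermont 7, Pinehurst 1.
Jefferson: Oakdale 6, Rivermont 7, Pinehurst 0.
Pinehurst gets 1 under Webster and 0 under Jefferson.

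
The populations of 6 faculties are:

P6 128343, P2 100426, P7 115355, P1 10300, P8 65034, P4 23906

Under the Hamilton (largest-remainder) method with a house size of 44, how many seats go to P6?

The standard divisor is 443364/44 ≈ 10076.455.
Standard quotas: P6 12.7369, P2 9.9664, P7 11.4480, P1 1.0222, P8 6.4541, P4 2.3725.
Lower quotas: P6 12, P2 9, P7 11, P1 1, P8 6, P4 2 (sum 41, leaving 3 seats).
Remainders in descending order: P2 0.9664, P6 0.7369, P8 0.4541, P7 0.4480, P4 0.3725, P1 0.0222.
Largest remainders: P2, P6, P8 receive the extra seats.
P6 receives 13.

13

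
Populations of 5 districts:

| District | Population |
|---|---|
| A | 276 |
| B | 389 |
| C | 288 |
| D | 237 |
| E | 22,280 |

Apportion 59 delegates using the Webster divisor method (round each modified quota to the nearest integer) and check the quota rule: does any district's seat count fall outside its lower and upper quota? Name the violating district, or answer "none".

E

Standard quotas: A 0.694, B 0.978, C 0.724, D 0.596, E 56.009.
Webster allocation: A 1, B 1, C 1, D 1, E 55.
E has quota 56.009 (lower 56, upper 57) but receives 55 — outside the quota interval.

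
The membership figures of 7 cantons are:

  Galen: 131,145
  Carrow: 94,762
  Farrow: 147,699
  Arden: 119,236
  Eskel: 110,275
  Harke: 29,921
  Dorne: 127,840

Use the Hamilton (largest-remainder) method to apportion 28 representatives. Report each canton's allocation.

Galen=5, Carrow=4, Farrow=5, Arden=4, Eskel=4, Harke=1, Dorne=5

The standard divisor is 760878/28 ≈ 27174.214.
Standard quotas: Galen 4.8261, Carrow 3.4872, Farrow 5.4353, Arden 4.3878, Eskel 4.0581, Harke 1.1011, Dorne 4.7045.
Lower quotas: Galen 4, Carrow 3, Farrow 5, Arden 4, Eskel 4, Harke 1, Dorne 4 (sum 25, leaving 3 seats).
Remainders in descending order: Galen 0.8261, Dorne 0.7045, Carrow 0.4872, Farrow 0.4353, Arden 0.3878, Harke 0.1011, Eskel 0.0581.
The surplus seats go to Galen, Dorne, Carrow.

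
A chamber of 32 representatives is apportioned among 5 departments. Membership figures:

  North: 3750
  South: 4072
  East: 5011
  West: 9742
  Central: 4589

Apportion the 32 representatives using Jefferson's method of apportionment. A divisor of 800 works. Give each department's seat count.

North=4, South=5, East=6, West=12, Central=5

With modified divisor 800: modified quotas North 4.688, South 5.090, East 6.264, West 12.178, Central 5.736.
Rounding down: North 4, South 5, East 6, West 12, Central 5 (total 32).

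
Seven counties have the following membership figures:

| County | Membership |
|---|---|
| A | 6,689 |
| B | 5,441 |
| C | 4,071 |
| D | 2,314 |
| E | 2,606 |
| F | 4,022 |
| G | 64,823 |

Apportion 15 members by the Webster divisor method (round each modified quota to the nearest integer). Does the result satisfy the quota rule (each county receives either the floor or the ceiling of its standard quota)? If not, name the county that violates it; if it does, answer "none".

none

Standard quotas: A 1.115, B 0.907, C 0.679, D 0.386, E 0.434, F 0.671, G 10.808.
Webster allocation: A 1, B 1, C 1, D 0, E 0, F 1, G 11.
Every allocation lies between the lower and upper quota.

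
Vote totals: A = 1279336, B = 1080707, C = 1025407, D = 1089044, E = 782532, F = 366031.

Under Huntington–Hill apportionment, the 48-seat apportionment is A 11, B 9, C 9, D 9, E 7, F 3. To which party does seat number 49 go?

Priority for the next seat is population ÷ (√(s·(s+1))).
Priorities: A 111351.906, B 113916.520, C 108087.388, D 114795.317, E 104570.237, F 105664.048.
Highest priority: D.

D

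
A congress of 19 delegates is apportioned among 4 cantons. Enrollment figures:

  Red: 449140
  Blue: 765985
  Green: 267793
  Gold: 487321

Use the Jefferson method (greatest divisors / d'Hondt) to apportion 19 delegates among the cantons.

Red=4; Blue=8; Green=2; Gold=5

Standard divisor 1970239/19 ≈ 103696.789; standard quotas: Red 4.331, Blue 7.387, Green 2.582, Gold 4.699.
Rounding down gives 4, 7, 2, 4 = 17 seats, so the divisor must be adjusted.
With modified divisor 92800: modified quotas Red 4.840, Blue 8.254, Green 2.886, Gold 5.251.
Rounding down: Red 4, Blue 8, Green 2, Gold 5 (total 19).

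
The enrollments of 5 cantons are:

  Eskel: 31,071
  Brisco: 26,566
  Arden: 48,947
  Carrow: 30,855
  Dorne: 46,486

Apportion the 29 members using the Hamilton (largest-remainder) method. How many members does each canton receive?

Eskel: 5, Brisco: 4, Arden: 8, Carrow: 5, Dorne: 7

The standard divisor is 183925/29 ≈ 6342.241.
Standard quotas: Eskel 4.8991, Brisco 4.1887, Arden 7.7176, Carrow 4.8650, Dorne 7.3296.
Lower quotas: Eskel 4, Brisco 4, Arden 7, Carrow 4, Dorne 7 (sum 26, leaving 3 seats).
Remainders in descending order: Eskel 0.8991, Carrow 0.8650, Arden 0.7176, Dorne 0.3296, Brisco 0.1887.
The surplus seats go to Eskel, Carrow, Arden.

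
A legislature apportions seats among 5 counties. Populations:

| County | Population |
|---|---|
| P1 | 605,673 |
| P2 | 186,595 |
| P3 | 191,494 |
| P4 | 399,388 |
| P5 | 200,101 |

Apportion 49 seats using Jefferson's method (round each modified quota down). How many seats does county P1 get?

19

Standard divisor 1583251/49 ≈ 32311.245; standard quotas: P1 18.745, P2 5.775, P3 5.927, P4 12.361, P5 6.193.
Rounding down gives 18, 5, 5, 12, 6 = 46 seats, so the divisor must be adjusted.
With modified divisor 30900: modified quotas P1 19.601, P2 6.039, P3 6.197, P4 12.925, P5 6.476.
Rounding down: P1 19, P2 6, P3 6, P4 12, P5 6 (total 49).
P1 receives 19.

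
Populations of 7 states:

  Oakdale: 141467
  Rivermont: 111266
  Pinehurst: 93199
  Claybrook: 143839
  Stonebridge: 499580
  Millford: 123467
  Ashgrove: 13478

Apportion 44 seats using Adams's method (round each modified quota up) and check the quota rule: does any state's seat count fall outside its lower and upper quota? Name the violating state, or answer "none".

Standard quotas: Oakdale 5.527, Rivermont 4.347, Pinehurst 3.641, Claybrook 5.619, Stonebridge 19.517, Millford 4.823, Ashgrove 0.527.
Adams allocation: Oakdale 6, Rivermont 4, Pinehurst 4, Claybrook 6, Stonebridge 18, Millford 5, Ashgrove 1.
Stonebridge has quota 19.517 (lower 19, upper 20) but receives 18 — outside the quota interval.

Stonebridge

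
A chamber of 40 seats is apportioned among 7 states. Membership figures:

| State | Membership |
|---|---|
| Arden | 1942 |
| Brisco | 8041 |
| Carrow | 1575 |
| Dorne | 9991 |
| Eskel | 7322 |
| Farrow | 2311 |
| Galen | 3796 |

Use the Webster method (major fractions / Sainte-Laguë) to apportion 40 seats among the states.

Arden 2, Brisco 9, Carrow 2, Dorne 12, Eskel 8, Farrow 3, Galen 4

Standard divisor 34978/40 ≈ 874.45; standard quotas: Arden 2.221, Brisco 9.195, Carrow 1.801, Dorne 11.425, Eskel 8.373, Farrow 2.643, Galen 4.341.
Rounding to the nearest integer gives 2, 9, 2, 11, 8, 3, 4 = 39 seats, so the divisor must be adjusted.
With modified divisor 865: modified quotas Arden 2.245, Brisco 9.296, Carrow 1.821, Dorne 11.550, Eskel 8.465, Farrow 2.672, Galen 4.388.
Rounding to the nearest integer: Arden 2, Brisco 9, Carrow 2, Dorne 12, Eskel 8, Farrow 3, Galen 4 (total 40).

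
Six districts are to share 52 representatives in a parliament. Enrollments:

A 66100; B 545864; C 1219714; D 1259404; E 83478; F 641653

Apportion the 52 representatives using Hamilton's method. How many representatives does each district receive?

A 1; B 7; C 17; D 17; E 1; F 9

Total 3816213; standard divisor 3816213/52 ≈ 73388.712.
Standard quotas: A 0.9007, B 7.4380, C 16.6199, D 17.1607, E 1.1375, F 8.7432.
Lower quotas: A 0, B 7, C 16, D 17, E 1, F 8 (sum 49, leaving 3 seats).
Remainders in descending order: A 0.9007, F 0.7432, C 0.6199, B 0.4380, D 0.1607, E 0.1375.
Largest remainders: A, F, C receive the extra seats.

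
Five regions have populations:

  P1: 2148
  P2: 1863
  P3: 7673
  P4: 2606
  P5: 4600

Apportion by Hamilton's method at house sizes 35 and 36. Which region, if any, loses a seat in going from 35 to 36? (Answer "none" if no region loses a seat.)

none

At 35 seats: P1 4, P2 3, P3 14, P4 5, P5 9.
At 36 seats: P1 4, P2 3, P3 15, P4 5, P5 9.
No region's allocation decreased.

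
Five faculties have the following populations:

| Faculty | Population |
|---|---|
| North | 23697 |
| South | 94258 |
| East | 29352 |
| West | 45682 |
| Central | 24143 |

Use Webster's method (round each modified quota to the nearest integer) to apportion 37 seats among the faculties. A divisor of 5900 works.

North: 4, South: 16, East: 5, West: 8, Central: 4

With modified divisor 5900: modified quotas North 4.016, South 15.976, East 4.975, West 7.743, Central 4.092.
Rounding to the nearest integer: North 4, South 16, East 5, West 8, Central 4 (total 37).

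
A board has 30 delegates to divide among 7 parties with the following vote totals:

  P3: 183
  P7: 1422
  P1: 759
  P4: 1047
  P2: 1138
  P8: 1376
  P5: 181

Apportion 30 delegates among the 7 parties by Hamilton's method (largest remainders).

Total 6106; standard divisor 6106/30 ≈ 203.533.
Standard quotas: P3 0.899, P7 6.987, P1 3.729, P4 5.144, P2 5.591, P8 6.761, P5 0.889.
Lower quotas: P3 0, P7 6, P1 3, P4 5, P2 5, P8 6, P5 0 (sum 25, leaving 5 seats).
Remainders in descending order: P7 0.987, P3 0.899, P5 0.889, P8 0.761, P1 0.729, P2 0.591, P4 0.144.
The surplus seats go to P7, P3, P5, P8, P1.

P3: 1; P7: 7; P1: 4; P4: 5; P2: 5; P8: 7; P5: 1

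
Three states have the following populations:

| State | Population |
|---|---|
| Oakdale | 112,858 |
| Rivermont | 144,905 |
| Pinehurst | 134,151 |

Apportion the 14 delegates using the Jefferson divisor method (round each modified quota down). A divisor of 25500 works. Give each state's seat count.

With modified divisor 25500: modified quotas Oakdale 4.426, Rivermont 5.683, Pinehurst 5.261.
Rounding down: Oakdale 4, Rivermont 5, Pinehurst 5 (total 14).

Oakdale=4, Rivermont=5, Pinehurst=5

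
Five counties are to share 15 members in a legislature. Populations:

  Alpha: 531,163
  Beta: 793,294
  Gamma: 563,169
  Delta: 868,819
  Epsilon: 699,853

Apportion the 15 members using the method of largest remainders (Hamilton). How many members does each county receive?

Standard divisor: 3456298 ÷ 15 ≈ 230419.867.
Standard quotas: Alpha 2.3052, Beta 3.4428, Gamma 2.4441, Delta 3.7706, Epsilon 3.0373.
Lower quotas: Alpha 2, Beta 3, Gamma 2, Delta 3, Epsilon 3 (sum 13, leaving 2 seats).
Remainders in descending order: Delta 0.7706, Gamma 0.4441, Beta 0.4428, Alpha 0.3052, Epsilon 0.0373.
The surplus seats go to Delta, Gamma.

Alpha 2; Beta 3; Gamma 3; Delta 4; Epsilon 3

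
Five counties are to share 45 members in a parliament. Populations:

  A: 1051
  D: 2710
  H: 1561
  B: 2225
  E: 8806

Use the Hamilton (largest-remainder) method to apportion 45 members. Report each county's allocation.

A 3, D 8, H 4, B 6, E 24

Total 16353; standard divisor 16353/45 ≈ 363.4.
Standard quotas: A 2.8921, D 7.4573, H 4.2955, B 6.1227, E 24.2323.
Lower quotas: A 2, D 7, H 4, B 6, E 24 (sum 43, leaving 2 seats).
Remainders in descending order: A 0.8921, D 0.4573, H 0.2955, E 0.2323, B 0.1227.
Largest remainders: A, D receive the extra seats.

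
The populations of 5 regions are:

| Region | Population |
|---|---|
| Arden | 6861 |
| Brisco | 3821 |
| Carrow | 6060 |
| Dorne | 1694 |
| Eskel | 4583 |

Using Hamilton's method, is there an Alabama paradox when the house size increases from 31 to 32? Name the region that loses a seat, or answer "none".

Dorne

At 31 seats: Arden 9, Brisco 5, Carrow 8, Dorne 3, Eskel 6.
At 32 seats: Arden 10, Brisco 5, Carrow 9, Dorne 2, Eskel 6.
Dorne drops from 3 to 2.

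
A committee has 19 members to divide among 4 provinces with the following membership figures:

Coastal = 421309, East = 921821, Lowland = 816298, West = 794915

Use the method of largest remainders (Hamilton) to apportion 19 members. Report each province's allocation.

Total 2954343; standard divisor 2954343/19 ≈ 155491.737.
Standard quotas: Coastal 2.7095, East 5.9284, Lowland 5.2498, West 5.1123.
Lower quotas: Coastal 2, East 5, Lowland 5, West 5 (sum 17, leaving 2 seats).
Remainders in descending order: East 0.9284, Coastal 0.7095, Lowland 0.2498, West 0.1123.
Largest remainders: East, Coastal receive the extra seats.

Coastal: 3; East: 6; Lowland: 5; West: 5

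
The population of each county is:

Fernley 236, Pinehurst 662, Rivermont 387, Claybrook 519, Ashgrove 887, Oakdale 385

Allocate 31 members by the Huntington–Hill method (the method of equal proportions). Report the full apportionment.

Fernley 2, Pinehurst 7, Rivermont 4, Claybrook 5, Ashgrove 9, Oakdale 4

With divisor 99: modified quotas Fernley 2.384, Pinehurst 6.687, Rivermont 3.909, Claybrook 5.242, Ashgrove 8.960, Oakdale 3.889.
Geometric-mean thresholds: Fernley √(2·3)=2.449, Pinehurst √(6·7)=6.481, Rivermont √(3·4)=3.464, Claybrook √(5·6)=5.477, Ashgrove √(8·9)=8.485, Oakdale √(3·4)=3.464.
Each quota rounded against its threshold gives Fernley 2, Pinehurst 7, Rivermont 4, Claybrook 5, Ashgrove 9, Oakdale 4 (total 31).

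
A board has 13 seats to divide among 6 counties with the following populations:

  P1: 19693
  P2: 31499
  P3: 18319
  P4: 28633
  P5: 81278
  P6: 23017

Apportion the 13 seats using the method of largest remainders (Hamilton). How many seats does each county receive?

The standard divisor is 202439/13 ≈ 15572.231.
Standard quotas: P1 1.2646, P2 2.0228, P3 1.1764, P4 1.8387, P5 5.2194, P6 1.4781.
Lower quotas: P1 1, P2 2, P3 1, P4 1, P5 5, P6 1 (sum 11, leaving 2 seats).
Remainders in descending order: P4 0.8387, P6 0.4781, P1 0.2646, P5 0.2194, P3 0.1764, P2 0.0228.
The surplus seats go to P4, P6.

P1 1, P2 2, P3 1, P4 2, P5 5, P6 2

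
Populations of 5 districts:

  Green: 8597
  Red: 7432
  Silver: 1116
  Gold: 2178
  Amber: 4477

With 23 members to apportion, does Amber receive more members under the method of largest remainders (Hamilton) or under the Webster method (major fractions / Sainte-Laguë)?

Hamilton: Green 8, Red 7, Silver 1, Gold 2, Amber 5.
Webster: Green 9, Red 7, Silver 1, Gold 2, Amber 4.
Amber gets 5 under Hamilton and 4 under Webster.

Hamilton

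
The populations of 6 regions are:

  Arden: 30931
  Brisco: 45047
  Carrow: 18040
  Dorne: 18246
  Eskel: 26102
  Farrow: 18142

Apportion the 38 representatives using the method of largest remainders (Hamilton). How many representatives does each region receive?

Total 156508; standard divisor 156508/38 ≈ 4118.632.
Standard quotas: Arden 7.5100, Brisco 10.9374, Carrow 4.3801, Dorne 4.4301, Eskel 6.3375, Farrow 4.4049.
Lower quotas: Arden 7, Brisco 10, Carrow 4, Dorne 4, Eskel 6, Farrow 4 (sum 35, leaving 3 seats).
Remainders in descending order: Brisco 0.9374, Arden 0.5100, Dorne 0.4301, Farrow 0.4049, Carrow 0.3801, Eskel 0.3375.
Largest remainders: Brisco, Arden, Dorne receive the extra seats.

Arden 8, Brisco 11, Carrow 4, Dorne 5, Eskel 6, Farrow 4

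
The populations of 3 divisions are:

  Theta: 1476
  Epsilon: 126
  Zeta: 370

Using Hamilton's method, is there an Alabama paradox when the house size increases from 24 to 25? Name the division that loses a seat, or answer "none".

Epsilon

At 24 seats: Theta 18, Epsilon 2, Zeta 4.
At 25 seats: Theta 19, Epsilon 1, Zeta 5.
Epsilon drops from 2 to 1.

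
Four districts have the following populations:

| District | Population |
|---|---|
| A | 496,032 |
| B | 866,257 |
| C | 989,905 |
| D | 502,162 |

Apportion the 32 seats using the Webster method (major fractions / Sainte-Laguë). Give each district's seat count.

A=5, B=10, C=11, D=6

Standard divisor 2854356/32 ≈ 89198.625; standard quotas: A 5.561, B 9.712, C 11.098, D 5.630.
Rounding to the nearest integer gives 6, 10, 11, 6 = 33 seats, so the divisor must be adjusted.
With modified divisor 90700: modified quotas A 5.469, B 9.551, C 10.914, D 5.537.
Rounding to the nearest integer: A 5, B 10, C 11, D 6 (total 32).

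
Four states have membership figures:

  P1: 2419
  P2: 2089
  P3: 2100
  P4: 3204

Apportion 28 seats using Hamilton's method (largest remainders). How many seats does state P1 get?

Standard divisor: 9812 ÷ 28 ≈ 350.429.
Standard quotas: P1 6.903, P2 5.961, P3 5.993, P4 9.143.
Lower quotas: P1 6, P2 5, P3 5, P4 9 (sum 25, leaving 3 seats).
Remainders in descending order: P3 0.993, P2 0.961, P1 0.903, P4 0.143.
The surplus seats go to P3, P2, P1.
P1 receives 7.

7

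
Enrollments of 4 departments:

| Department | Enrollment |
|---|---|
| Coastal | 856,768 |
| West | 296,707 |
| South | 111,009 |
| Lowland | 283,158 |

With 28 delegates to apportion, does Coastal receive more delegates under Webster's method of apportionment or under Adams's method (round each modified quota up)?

Webster

Webster: Coastal 16, West 5, South 2, Lowland 5.
Adams: Coastal 15, West 6, South 2, Lowland 5.
Coastal gets 16 under Webster and 15 under Adams.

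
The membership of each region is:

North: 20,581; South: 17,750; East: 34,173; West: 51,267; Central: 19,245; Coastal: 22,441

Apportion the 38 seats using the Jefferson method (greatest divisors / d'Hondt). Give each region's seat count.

North 5; South 4; East 8; West 12; Central 4; Coastal 5

Standard divisor 165457/38 ≈ 4354.132; standard quotas: North 4.727, South 4.077, East 7.848, West 11.774, Central 4.420, Coastal 5.154.
Rounding down gives 4, 4, 7, 11, 4, 5 = 35 seats, so the divisor must be adjusted.
With modified divisor 4000: modified quotas North 5.145, South 4.438, East 8.543, West 12.817, Central 4.811, Coastal 5.610.
Rounding down: North 5, South 4, East 8, West 12, Central 4, Coastal 5 (total 38).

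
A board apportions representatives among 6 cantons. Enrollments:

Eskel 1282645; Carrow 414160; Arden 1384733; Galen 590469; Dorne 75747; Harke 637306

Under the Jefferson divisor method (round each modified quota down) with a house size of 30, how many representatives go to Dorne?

0

Standard divisor 4385060/30 ≈ 146168.667; standard quotas: Eskel 8.775, Carrow 2.833, Arden 9.474, Galen 4.040, Dorne 0.518, Harke 4.360.
Rounding down gives 8, 2, 9, 4, 0, 4 = 27 seats, so the divisor must be adjusted.
With modified divisor 133200: modified quotas Eskel 9.629, Carrow 3.109, Arden 10.396, Galen 4.433, Dorne 0.569, Harke 4.785.
Rounding down: Eskel 9, Carrow 3, Arden 10, Galen 4, Dorne 0, Harke 4 (total 30).
Dorne receives 0.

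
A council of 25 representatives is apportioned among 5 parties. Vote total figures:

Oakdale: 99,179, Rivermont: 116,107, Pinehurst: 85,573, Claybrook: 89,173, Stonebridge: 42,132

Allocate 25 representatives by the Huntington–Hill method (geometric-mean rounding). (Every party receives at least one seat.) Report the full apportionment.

With divisor 17558: modified quotas Oakdale 5.649, Rivermont 6.613, Pinehurst 4.874, Claybrook 5.079, Stonebridge 2.400.
Geometric-mean thresholds: Oakdale √(5·6)=5.477, Rivermont √(6·7)=6.481, Pinehurst √(4·5)=4.472, Claybrook √(5·6)=5.477, Stonebridge √(2·3)=2.449.
Each quota rounded against its threshold gives Oakdale 6, Rivermont 7, Pinehurst 5, Claybrook 5, Stonebridge 2 (total 25).

Oakdale 6; Rivermont 7; Pinehurst 5; Claybrook 5; Stonebridge 2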